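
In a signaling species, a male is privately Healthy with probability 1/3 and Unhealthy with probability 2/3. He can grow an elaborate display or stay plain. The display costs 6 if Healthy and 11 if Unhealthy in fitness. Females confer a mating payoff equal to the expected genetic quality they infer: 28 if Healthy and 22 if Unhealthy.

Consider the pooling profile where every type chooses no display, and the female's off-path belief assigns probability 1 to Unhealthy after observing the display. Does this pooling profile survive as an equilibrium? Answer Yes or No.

On path, the female holds the prior and pays 1/3·28 + 2/3·22 = 24. Off path (the display), believing Unhealthy, it pays 22.
Healthy: no display nets 24; the display nets 22 − 6 = 16. Healthy stays.
Unhealthy: no display nets 24; the display nets 22 − 11 = 11. Unhealthy stays.
No type deviates, so pooling is sustained.

Yes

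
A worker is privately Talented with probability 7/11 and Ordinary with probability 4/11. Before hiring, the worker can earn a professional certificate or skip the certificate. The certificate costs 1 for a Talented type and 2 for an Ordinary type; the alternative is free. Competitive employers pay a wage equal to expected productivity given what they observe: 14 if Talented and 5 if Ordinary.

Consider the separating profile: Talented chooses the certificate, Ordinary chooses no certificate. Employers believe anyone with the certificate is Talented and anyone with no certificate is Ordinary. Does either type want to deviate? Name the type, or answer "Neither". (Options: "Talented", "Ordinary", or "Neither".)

Ordinary

The certificate pays 14; no certificate pays 5.
Talented: assigned the certificate, nets 14 − 1 = 13; deviating to no certificate nets 5.
Ordinary: assigned no certificate, nets 5; deviating to the certificate nets 14 − 2 = 12.
The Ordinary type gains 7 by deviating.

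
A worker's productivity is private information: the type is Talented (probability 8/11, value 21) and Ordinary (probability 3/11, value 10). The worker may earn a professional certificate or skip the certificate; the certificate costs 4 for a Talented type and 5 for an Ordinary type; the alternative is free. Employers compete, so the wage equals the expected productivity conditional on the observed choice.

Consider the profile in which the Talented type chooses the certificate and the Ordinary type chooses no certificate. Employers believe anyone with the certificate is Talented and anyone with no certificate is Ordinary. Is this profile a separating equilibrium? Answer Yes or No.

No

Under these beliefs, the certificate earns wage 21 and no certificate earns wage 10.
Talented: the certificate nets 21 − 4 = 17; no certificate nets 10. Talented prefers the certificate.
Ordinary: the certificate nets 21 − 5 = 16; no certificate nets 10. Ordinary would deviate to the certificate.
Ordinary has a profitable deviation, so the profile is not an equilibrium.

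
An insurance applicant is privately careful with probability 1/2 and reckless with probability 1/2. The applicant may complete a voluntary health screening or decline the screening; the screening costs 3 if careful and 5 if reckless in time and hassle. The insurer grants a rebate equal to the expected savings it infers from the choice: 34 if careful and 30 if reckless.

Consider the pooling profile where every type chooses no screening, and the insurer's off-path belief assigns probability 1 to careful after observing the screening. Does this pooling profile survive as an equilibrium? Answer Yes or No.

Yes

On path, the insurer holds the prior and pays 1/2·34 + 1/2·30 = 32. Off path (the screening), believing careful, it pays 34.
careful: no screening nets 32; the screening nets 34 − 3 = 31. careful stays.
reckless: no screening nets 32; the screening nets 34 − 5 = 29. reckless stays.
No type deviates, so pooling is sustained.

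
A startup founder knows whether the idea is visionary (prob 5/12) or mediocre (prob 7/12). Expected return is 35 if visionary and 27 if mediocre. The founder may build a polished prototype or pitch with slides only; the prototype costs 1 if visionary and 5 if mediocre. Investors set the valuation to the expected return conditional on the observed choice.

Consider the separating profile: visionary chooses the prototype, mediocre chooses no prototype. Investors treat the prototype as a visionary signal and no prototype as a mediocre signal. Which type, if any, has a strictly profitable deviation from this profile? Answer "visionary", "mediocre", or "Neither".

mediocre

The prototype pays 35; no prototype pays 27.
visionary: assigned the prototype, nets 35 − 1 = 34; deviating to no prototype nets 27.
mediocre: assigned no prototype, nets 27; deviating to the prototype nets 35 − 5 = 30.
The mediocre type gains 3 by deviating.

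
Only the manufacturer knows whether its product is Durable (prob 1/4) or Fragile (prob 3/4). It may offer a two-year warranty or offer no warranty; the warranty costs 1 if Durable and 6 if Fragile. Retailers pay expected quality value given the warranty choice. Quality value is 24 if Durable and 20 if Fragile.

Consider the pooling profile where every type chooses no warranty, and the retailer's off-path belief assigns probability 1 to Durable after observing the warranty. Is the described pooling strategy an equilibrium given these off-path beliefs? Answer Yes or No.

On path, the retailer holds the prior and pays 1/4·24 + 3/4·20 = 21. Off path (the warranty), believing Durable, it pays 24.
Durable: no warranty nets 21; the warranty nets 24 − 1 = 23. Durable would deviate.
Fragile: no warranty nets 21; the warranty nets 24 − 6 = 18. Fragile stays.
A type deviates, so pooling fails.

No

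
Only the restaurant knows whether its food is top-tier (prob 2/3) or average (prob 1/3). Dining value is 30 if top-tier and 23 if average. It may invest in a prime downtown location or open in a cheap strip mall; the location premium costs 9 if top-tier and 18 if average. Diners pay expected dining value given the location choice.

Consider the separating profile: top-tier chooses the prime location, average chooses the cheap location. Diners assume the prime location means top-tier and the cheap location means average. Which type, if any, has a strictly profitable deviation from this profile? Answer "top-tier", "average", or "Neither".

top-tier

The prime location pays 30; the cheap location pays 23.
top-tier: assigned the prime location, nets 30 − 9 = 21; deviating to the cheap location nets 23.
average: assigned the cheap location, nets 23; deviating to the prime location nets 30 − 18 = 12.
The top-tier type gains 2 by deviating.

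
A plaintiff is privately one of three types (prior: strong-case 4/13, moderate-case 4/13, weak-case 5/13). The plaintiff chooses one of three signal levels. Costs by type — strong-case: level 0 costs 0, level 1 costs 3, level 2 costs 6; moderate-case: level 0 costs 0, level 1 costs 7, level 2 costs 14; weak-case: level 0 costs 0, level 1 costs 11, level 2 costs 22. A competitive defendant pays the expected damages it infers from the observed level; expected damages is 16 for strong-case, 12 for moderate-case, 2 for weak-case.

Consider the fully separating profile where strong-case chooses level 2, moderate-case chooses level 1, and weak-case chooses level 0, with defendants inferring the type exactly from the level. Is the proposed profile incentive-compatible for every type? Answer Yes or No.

Separating settlements: level 2 → 16, level 1 → 12, level 0 → 2.
strong-case (assigned level 2): level 0: 2 − 0 = 2; level 1: 12 − 3 = 9; level 2: 16 − 6 = 10. strong-case stays.
moderate-case (assigned level 1): level 0: 2 − 0 = 2; level 1: 12 − 7 = 5; level 2: 16 − 14 = 2. moderate-case stays.
weak-case (assigned level 0): level 0: 2 − 0 = 2; level 1: 12 − 11 = 1; level 2: 16 − 22 = -6. weak-case stays.
Every type prefers its assigned level; separation holds.

Yes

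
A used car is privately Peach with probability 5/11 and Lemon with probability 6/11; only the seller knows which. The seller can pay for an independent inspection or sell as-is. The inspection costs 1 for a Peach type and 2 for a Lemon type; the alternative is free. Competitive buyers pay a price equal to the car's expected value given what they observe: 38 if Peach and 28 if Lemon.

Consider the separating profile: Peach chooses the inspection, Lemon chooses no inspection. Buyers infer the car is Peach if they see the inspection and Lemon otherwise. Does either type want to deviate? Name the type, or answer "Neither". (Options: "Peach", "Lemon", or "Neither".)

The inspection pays 38; no inspection pays 28.
Peach: assigned the inspection, nets 38 − 1 = 37; deviating to no inspection nets 28.
Lemon: assigned no inspection, nets 28; deviating to the inspection nets 38 − 2 = 36.
The Lemon type gains 8 by deviating.

Lemon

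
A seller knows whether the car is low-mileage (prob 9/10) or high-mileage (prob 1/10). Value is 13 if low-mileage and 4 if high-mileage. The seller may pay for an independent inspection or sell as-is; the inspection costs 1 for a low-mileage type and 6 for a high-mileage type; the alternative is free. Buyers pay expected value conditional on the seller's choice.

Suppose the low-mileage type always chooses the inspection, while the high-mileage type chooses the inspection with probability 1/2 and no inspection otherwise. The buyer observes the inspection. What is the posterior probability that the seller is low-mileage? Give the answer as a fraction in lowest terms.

18/19

P(the inspection) = (9/10)·1 + (1/10)·(1/2) = 19/20.
By Bayes' rule, P(low-mileage | the inspection) = (9/10) / (19/20) = 18/19.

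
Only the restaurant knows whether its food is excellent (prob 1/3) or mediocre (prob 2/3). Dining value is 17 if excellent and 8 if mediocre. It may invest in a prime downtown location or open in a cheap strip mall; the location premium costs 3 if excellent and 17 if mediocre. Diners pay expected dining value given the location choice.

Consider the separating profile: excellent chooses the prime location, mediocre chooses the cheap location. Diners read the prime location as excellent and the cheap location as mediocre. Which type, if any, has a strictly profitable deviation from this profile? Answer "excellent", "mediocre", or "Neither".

Neither

The prime location pays 17; the cheap location pays 8.
excellent: assigned the prime location, nets 17 − 3 = 14; deviating to the cheap location nets 8.
mediocre: assigned the cheap location, nets 8; deviating to the prime location nets 17 − 17 = 0.
Both types strictly prefer their assigned action; no profitable deviation.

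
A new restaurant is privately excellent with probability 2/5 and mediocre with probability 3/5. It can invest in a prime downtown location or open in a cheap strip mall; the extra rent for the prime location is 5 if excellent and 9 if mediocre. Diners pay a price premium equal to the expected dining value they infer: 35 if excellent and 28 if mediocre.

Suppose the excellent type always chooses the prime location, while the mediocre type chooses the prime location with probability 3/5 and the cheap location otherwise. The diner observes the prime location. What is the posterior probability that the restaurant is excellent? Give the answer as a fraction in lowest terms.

10/19

P(the prime location) = (2/5)·1 + (3/5)·(3/5) = 19/25.
By Bayes' rule, P(excellent | the prime location) = (2/5) / (19/25) = 10/19.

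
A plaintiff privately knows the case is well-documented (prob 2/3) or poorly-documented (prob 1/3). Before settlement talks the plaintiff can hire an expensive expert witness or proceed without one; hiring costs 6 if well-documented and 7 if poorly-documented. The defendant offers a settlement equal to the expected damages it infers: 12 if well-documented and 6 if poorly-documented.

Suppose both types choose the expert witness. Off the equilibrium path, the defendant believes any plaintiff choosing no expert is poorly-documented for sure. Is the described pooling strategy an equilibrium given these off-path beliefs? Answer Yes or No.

No

On path, the defendant holds the prior and pays 2/3·12 + 1/3·6 = 10. Off path (no expert), believing poorly-documented, it pays 6.
well-documented: the expert witness nets 10 − 6 = 4; no expert nets 6. well-documented would deviate.
poorly-documented: the expert witness nets 10 − 7 = 3; no expert nets 6. poorly-documented would deviate.
A type deviates, so pooling fails.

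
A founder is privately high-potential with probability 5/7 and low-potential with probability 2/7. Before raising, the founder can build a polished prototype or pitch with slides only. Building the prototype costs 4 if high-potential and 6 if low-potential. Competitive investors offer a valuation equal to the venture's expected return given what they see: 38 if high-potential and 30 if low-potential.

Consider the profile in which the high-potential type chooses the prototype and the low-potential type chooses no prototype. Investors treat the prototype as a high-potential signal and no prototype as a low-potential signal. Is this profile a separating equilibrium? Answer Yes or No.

Under these beliefs, the prototype earns valuation 38 and no prototype earns valuation 30.
high-potential: the prototype nets 38 − 4 = 34; no prototype nets 30. high-potential prefers the prototype.
low-potential: the prototype nets 38 − 6 = 32; no prototype nets 30. low-potential would deviate to the prototype.
low-potential has a profitable deviation, so the profile is not an equilibrium.

No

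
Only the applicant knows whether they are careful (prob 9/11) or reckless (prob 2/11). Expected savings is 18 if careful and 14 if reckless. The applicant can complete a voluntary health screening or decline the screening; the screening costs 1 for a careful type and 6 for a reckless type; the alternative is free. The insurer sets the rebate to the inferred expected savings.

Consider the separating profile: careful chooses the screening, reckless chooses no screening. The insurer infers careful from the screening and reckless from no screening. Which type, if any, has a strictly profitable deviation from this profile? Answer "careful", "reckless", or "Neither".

The screening pays 18; no screening pays 14.
careful: assigned the screening, nets 18 − 1 = 17; deviating to no screening nets 14.
reckless: assigned no screening, nets 14; deviating to the screening nets 18 − 6 = 12.
Both types strictly prefer their assigned action; no profitable deviation.

Neither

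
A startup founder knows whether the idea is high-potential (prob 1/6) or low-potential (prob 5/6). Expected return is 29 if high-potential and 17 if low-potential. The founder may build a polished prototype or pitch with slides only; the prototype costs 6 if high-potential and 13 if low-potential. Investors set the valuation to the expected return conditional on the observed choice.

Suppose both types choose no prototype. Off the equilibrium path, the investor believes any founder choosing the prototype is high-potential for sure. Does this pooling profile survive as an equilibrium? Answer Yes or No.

On path, the investor holds the prior and pays 1/6·29 + 5/6·17 = 19. Off path (the prototype), believing high-potential, it pays 29.
high-potential: no prototype nets 19; the prototype nets 29 − 6 = 23. high-potential would deviate.
low-potential: no prototype nets 19; the prototype nets 29 − 13 = 16. low-potential stays.
A type deviates, so pooling fails.

No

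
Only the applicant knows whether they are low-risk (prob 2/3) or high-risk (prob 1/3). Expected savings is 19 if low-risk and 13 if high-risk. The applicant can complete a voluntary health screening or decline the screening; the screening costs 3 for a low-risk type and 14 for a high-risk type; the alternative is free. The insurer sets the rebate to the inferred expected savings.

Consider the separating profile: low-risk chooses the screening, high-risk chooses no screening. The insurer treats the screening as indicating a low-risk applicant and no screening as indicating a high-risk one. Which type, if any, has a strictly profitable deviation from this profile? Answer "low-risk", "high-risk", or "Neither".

Neither

The screening pays 19; no screening pays 13.
low-risk: assigned the screening, nets 19 − 3 = 16; deviating to no screening nets 13.
high-risk: assigned no screening, nets 13; deviating to the screening nets 19 − 14 = 5.
Both types strictly prefer their assigned action; no profitable deviation.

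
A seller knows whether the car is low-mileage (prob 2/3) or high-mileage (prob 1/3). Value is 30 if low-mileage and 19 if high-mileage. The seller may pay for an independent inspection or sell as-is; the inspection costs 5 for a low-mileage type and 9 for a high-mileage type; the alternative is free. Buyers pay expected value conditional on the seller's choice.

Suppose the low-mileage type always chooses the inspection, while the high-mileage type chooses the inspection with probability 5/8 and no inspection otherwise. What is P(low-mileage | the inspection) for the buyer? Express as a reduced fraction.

P(the inspection) = (2/3)·1 + (1/3)·(5/8) = 7/8.
By Bayes' rule, P(low-mileage | the inspection) = (2/3) / (7/8) = 16/21.

16/21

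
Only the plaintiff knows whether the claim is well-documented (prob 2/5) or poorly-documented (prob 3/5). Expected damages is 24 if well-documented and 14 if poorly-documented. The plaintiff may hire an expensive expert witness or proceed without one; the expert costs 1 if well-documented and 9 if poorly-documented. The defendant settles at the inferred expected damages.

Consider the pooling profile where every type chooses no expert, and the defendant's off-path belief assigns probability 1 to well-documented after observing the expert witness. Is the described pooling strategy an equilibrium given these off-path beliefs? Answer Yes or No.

No

On path, the defendant holds the prior and pays 2/5·24 + 3/5·14 = 18. Off path (the expert witness), believing well-documented, it pays 24.
well-documented: no expert nets 18; the expert witness nets 24 − 1 = 23. well-documented would deviate.
poorly-documented: no expert nets 18; the expert witness nets 24 − 9 = 15. poorly-documented stays.
A type deviates, so pooling fails.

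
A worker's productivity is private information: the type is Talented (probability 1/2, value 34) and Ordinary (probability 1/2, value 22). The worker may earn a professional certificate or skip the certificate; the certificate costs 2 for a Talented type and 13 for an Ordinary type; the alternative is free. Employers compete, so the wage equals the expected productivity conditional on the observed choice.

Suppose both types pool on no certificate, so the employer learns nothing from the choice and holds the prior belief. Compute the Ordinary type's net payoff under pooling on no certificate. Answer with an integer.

Pooled wage = 1/2·34 + 1/2·22 = 28.
Ordinary pays no cost for no certificate, so net payoff = 28.

28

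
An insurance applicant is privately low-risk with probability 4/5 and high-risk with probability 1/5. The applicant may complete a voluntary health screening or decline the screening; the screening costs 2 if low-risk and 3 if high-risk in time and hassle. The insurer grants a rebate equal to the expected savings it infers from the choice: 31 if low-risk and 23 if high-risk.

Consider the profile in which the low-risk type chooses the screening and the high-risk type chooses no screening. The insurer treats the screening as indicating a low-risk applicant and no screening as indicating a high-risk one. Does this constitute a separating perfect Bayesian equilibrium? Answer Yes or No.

Under these beliefs, the screening earns rebate 31 and no screening earns rebate 23.
low-risk: the screening nets 31 − 2 = 29; no screening nets 23. low-risk prefers the screening.
high-risk: the screening nets 31 − 3 = 28; no screening nets 23. high-risk would deviate to the screening.
high-risk has a profitable deviation, so the profile is not an equilibrium.

No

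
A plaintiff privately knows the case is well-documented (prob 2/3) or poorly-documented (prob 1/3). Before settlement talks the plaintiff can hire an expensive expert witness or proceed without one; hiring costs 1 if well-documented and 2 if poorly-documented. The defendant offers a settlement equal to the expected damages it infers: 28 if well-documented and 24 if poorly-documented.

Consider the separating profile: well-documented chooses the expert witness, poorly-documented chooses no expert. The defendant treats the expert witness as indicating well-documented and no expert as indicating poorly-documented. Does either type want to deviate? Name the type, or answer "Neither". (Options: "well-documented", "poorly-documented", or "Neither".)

poorly-documented

The expert witness pays 28; no expert pays 24.
well-documented: assigned the expert witness, nets 28 − 1 = 27; deviating to no expert nets 24.
poorly-documented: assigned no expert, nets 24; deviating to the expert witness nets 28 − 2 = 26.
The poorly-documented type gains 2 by deviating.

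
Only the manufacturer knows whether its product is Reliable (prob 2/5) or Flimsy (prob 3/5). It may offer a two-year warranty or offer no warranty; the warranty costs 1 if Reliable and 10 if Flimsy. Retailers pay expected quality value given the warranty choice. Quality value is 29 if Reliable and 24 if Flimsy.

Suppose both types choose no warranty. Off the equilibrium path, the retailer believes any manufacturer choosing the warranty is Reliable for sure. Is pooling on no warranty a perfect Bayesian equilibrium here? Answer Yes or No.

On path, the retailer holds the prior and pays 2/5·29 + 3/5·24 = 26. Off path (the warranty), believing Reliable, it pays 29.
Reliable: no warranty nets 26; the warranty nets 29 − 1 = 28. Reliable would deviate.
Flimsy: no warranty nets 26; the warranty nets 29 − 10 = 19. Flimsy stays.
A type deviates, so pooling fails.

No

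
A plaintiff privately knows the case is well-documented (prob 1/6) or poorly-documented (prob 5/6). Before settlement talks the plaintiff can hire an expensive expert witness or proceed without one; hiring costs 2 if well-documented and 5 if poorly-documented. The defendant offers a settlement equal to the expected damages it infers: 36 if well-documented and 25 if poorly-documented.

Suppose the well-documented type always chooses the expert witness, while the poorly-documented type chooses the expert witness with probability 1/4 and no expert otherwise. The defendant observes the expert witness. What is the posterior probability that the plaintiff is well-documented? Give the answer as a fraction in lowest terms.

4/9

P(the expert witness) = (1/6)·1 + (5/6)·(1/4) = 3/8.
By Bayes' rule, P(well-documented | the expert witness) = (1/6) / (3/8) = 4/9.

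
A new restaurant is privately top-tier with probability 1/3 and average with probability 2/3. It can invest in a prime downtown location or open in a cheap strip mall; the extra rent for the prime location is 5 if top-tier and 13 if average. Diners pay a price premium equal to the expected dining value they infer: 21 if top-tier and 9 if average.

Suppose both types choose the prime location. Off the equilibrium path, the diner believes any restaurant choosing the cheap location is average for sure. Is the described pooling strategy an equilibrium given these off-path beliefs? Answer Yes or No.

No

On path, the diner holds the prior and pays 1/3·21 + 2/3·9 = 13. Off path (the cheap location), believing average, it pays 9.
top-tier: the prime location nets 13 − 5 = 8; the cheap location nets 9. top-tier would deviate.
average: the prime location nets 13 − 13 = 0; the cheap location nets 9. average would deviate.
A type deviates, so pooling fails.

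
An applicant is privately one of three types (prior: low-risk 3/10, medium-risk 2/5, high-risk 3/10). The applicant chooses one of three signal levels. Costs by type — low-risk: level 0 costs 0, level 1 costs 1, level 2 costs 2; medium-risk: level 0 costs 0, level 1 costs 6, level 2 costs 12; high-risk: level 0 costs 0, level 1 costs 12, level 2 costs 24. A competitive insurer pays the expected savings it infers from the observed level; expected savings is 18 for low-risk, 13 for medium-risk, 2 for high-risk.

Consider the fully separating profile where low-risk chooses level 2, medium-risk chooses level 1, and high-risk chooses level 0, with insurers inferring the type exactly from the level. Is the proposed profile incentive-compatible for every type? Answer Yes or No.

Yes

Separating rebates: level 2 → 18, level 1 → 13, level 0 → 2.
low-risk (assigned level 2): level 0: 2 − 0 = 2; level 1: 13 − 1 = 12; level 2: 18 − 2 = 16. low-risk stays.
medium-risk (assigned level 1): level 0: 2 − 0 = 2; level 1: 13 − 6 = 7; level 2: 18 − 12 = 6. medium-risk stays.
high-risk (assigned level 0): level 0: 2 − 0 = 2; level 1: 13 − 12 = 1; level 2: 18 − 24 = -6. high-risk stays.
Every type prefers its assigned level; separation holds.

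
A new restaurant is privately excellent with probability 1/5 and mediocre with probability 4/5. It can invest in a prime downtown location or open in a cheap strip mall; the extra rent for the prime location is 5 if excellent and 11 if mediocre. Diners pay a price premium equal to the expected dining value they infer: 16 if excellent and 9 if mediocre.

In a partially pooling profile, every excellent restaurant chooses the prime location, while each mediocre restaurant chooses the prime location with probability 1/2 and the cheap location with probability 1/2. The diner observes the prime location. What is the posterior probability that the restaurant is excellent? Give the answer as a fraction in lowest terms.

P(the prime location) = (1/5)·1 + (4/5)·(1/2) = 3/5.
By Bayes' rule, P(excellent | the prime location) = (1/5) / (3/5) = 1/3.

1/3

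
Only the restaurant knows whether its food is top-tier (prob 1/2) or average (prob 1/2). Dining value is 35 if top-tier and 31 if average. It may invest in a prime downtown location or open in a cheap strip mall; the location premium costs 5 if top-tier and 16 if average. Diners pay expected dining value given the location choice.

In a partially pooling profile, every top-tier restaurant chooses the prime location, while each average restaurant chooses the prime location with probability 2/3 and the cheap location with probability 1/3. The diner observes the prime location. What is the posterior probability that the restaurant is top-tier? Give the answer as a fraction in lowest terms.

P(the prime location) = (1/2)·1 + (1/2)·(2/3) = 5/6.
By Bayes' rule, P(top-tier | the prime location) = (1/2) / (5/6) = 3/5.

3/5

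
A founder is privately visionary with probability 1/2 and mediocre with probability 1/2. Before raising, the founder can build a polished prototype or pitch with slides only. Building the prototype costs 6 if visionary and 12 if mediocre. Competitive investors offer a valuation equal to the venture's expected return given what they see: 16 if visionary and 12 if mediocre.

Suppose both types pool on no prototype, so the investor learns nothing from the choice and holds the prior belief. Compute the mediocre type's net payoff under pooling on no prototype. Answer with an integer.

Pooled valuation = 1/2·16 + 1/2·12 = 14.
mediocre pays no cost for no prototype, so net payoff = 14.

14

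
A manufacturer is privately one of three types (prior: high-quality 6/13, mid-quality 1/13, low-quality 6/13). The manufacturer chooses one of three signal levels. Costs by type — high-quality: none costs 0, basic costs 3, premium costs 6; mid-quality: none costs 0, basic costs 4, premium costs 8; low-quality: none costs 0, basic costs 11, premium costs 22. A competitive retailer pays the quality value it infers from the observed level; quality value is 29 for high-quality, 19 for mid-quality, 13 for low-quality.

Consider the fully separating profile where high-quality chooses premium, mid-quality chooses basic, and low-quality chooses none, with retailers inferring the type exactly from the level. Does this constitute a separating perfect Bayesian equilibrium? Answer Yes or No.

No

Separating prices: premium → 29, basic → 19, none → 13.
high-quality (assigned premium): none: 13 − 0 = 13; basic: 19 − 3 = 16; premium: 29 − 6 = 23. high-quality stays.
mid-quality (assigned basic): none: 13 − 0 = 13; basic: 19 − 4 = 15; premium: 29 − 8 = 21. mid-quality prefers premium.
low-quality (assigned none): none: 13 − 0 = 13; basic: 19 − 11 = 8; premium: 29 − 22 = 7. low-quality stays.
At least one type deviates; the separating profile fails.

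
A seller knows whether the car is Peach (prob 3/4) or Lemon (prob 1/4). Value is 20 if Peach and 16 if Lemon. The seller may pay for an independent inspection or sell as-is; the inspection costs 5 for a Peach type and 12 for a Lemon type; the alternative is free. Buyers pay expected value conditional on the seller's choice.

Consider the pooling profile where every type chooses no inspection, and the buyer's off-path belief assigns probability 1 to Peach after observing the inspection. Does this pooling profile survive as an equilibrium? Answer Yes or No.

On path, the buyer holds the prior and pays 3/4·20 + 1/4·16 = 19. Off path (the inspection), believing Peach, it pays 20.
Peach: no inspection nets 19; the inspection nets 20 − 5 = 15. Peach stays.
Lemon: no inspection nets 19; the inspection nets 20 − 12 = 8. Lemon stays.
No type deviates, so pooling is sustained.

Yes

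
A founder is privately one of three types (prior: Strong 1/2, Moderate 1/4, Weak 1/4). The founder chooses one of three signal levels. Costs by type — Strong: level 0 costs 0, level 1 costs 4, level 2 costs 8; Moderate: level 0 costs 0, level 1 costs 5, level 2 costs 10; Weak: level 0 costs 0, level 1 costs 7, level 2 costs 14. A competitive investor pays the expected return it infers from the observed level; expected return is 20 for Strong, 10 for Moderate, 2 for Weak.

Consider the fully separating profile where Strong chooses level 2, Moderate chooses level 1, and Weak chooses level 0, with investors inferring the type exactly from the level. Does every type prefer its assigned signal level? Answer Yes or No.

No

Separating valuations: level 2 → 20, level 1 → 10, level 0 → 2.
Strong (assigned level 2): level 0: 2 − 0 = 2; level 1: 10 − 4 = 6; level 2: 20 − 8 = 12. Strong stays.
Moderate (assigned level 1): level 0: 2 − 0 = 2; level 1: 10 − 5 = 5; level 2: 20 − 10 = 10. Moderate prefers level 2.
Weak (assigned level 0): level 0: 2 − 0 = 2; level 1: 10 − 7 = 3; level 2: 20 − 14 = 6. Weak prefers level 2.
At least one type deviates; the separating profile fails.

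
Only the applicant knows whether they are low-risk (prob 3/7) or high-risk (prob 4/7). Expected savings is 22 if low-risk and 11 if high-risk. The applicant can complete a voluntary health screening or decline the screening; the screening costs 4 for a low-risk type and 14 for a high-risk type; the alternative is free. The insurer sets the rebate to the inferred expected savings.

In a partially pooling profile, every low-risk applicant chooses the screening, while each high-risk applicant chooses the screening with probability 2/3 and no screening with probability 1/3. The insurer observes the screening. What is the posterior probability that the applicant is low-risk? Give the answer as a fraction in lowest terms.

9/17

P(the screening) = (3/7)·1 + (4/7)·(2/3) = 17/21.
By Bayes' rule, P(low-risk | the screening) = (3/7) / (17/21) = 9/17.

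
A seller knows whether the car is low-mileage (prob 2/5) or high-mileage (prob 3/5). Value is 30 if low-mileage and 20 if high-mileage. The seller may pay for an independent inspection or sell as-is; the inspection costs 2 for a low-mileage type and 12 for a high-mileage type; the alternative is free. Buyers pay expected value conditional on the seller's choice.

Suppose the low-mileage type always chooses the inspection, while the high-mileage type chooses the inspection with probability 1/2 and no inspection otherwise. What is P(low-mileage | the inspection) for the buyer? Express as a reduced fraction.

P(the inspection) = (2/5)·1 + (3/5)·(1/2) = 7/10.
By Bayes' rule, P(low-mileage | the inspection) = (2/5) / (7/10) = 4/7.

4/7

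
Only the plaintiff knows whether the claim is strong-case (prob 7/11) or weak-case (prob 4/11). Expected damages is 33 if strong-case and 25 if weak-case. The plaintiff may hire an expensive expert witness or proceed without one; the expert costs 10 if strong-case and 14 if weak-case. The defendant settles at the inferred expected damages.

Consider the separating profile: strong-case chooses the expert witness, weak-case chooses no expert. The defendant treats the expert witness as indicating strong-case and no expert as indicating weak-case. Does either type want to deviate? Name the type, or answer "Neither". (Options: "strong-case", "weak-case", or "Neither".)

strong-case

The expert witness pays 33; no expert pays 25.
strong-case: assigned the expert witness, nets 33 − 10 = 23; deviating to no expert nets 25.
weak-case: assigned no expert, nets 25; deviating to the expert witness nets 33 − 14 = 19.
The strong-case type gains 2 by deviating.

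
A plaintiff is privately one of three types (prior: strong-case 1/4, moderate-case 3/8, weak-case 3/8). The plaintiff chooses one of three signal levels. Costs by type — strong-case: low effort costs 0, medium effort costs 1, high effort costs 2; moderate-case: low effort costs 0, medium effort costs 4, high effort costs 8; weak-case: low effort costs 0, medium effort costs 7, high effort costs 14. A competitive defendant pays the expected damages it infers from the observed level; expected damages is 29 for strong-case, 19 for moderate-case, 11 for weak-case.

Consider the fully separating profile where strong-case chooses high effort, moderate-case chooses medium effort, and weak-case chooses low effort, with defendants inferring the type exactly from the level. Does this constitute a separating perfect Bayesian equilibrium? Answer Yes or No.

No

Separating settlements: high effort → 29, medium effort → 19, low effort → 11.
strong-case (assigned high effort): low effort: 11 − 0 = 11; medium effort: 19 − 1 = 18; high effort: 29 − 2 = 27. strong-case stays.
moderate-case (assigned medium effort): low effort: 11 − 0 = 11; medium effort: 19 − 4 = 15; high effort: 29 − 8 = 21. moderate-case prefers high effort.
weak-case (assigned low effort): low effort: 11 − 0 = 11; medium effort: 19 − 7 = 12; high effort: 29 − 14 = 15. weak-case prefers high effort.
At least one type deviates; the separating profile fails.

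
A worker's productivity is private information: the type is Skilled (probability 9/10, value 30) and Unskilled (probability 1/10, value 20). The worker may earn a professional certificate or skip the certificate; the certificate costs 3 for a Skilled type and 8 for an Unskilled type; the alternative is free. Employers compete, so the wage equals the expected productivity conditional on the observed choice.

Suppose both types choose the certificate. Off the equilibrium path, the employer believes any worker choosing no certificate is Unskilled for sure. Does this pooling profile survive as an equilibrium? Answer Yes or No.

On path, the employer holds the prior and pays 9/10·30 + 1/10·20 = 29. Off path (no certificate), believing Unskilled, it pays 20.
Skilled: the certificate nets 29 − 3 = 26; no certificate nets 20. Skilled stays.
Unskilled: the certificate nets 29 − 8 = 21; no certificate nets 20. Unskilled stays.
No type deviates, so pooling is sustained.

Yes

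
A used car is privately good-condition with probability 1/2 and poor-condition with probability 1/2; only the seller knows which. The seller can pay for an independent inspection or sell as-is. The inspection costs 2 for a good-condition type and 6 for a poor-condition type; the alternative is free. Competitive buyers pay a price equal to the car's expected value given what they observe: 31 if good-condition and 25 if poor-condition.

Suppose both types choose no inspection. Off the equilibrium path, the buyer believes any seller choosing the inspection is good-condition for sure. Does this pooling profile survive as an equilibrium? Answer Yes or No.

No

On path, the buyer holds the prior and pays 1/2·31 + 1/2·25 = 28. Off path (the inspection), believing good-condition, it pays 31.
good-condition: no inspection nets 28; the inspection nets 31 − 2 = 29. good-condition would deviate.
poor-condition: no inspection nets 28; the inspection nets 31 − 6 = 25. poor-condition stays.
A type deviates, so pooling fails.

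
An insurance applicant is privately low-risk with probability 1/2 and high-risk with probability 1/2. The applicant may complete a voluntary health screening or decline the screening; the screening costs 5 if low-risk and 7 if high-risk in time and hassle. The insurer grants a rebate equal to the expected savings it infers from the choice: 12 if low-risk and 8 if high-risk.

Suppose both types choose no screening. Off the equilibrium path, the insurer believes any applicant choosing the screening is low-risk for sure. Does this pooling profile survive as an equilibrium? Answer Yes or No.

Yes

On path, the insurer holds the prior and pays 1/2·12 + 1/2·8 = 10. Off path (the screening), believing low-risk, it pays 12.
low-risk: no screening nets 10; the screening nets 12 − 5 = 7. low-risk stays.
high-risk: no screening nets 10; the screening nets 12 − 7 = 5. high-risk stays.
No type deviates, so pooling is sustained.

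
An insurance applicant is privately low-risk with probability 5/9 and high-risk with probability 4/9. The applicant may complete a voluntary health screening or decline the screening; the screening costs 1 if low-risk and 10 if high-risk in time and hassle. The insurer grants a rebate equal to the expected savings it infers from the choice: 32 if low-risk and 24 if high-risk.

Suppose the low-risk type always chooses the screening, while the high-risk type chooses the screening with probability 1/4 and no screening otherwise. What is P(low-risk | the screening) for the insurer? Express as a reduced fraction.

P(the screening) = (5/9)·1 + (4/9)·(1/4) = 2/3.
By Bayes' rule, P(low-risk | the screening) = (5/9) / (2/3) = 5/6.

5/6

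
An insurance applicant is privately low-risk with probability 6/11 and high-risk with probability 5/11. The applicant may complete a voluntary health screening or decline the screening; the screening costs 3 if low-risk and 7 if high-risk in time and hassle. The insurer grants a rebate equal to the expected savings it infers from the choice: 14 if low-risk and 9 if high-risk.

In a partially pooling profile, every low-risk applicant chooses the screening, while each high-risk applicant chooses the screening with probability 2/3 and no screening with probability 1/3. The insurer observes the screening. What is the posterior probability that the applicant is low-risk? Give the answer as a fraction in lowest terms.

P(the screening) = (6/11)·1 + (5/11)·(2/3) = 28/33.
By Bayes' rule, P(low-risk | the screening) = (6/11) / (28/33) = 9/14.

9/14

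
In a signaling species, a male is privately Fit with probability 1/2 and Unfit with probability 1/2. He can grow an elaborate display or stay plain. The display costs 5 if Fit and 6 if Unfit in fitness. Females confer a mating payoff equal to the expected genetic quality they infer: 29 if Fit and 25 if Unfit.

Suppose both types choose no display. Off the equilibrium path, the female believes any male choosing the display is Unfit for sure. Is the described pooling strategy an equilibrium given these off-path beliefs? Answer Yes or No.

On path, the female holds the prior and pays 1/2·29 + 1/2·25 = 27. Off path (the display), believing Unfit, it pays 25.
Fit: no display nets 27; the display nets 25 − 5 = 20. Fit stays.
Unfit: no display nets 27; the display nets 25 − 6 = 19. Unfit stays.
No type deviates, so pooling is sustained.

Yes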